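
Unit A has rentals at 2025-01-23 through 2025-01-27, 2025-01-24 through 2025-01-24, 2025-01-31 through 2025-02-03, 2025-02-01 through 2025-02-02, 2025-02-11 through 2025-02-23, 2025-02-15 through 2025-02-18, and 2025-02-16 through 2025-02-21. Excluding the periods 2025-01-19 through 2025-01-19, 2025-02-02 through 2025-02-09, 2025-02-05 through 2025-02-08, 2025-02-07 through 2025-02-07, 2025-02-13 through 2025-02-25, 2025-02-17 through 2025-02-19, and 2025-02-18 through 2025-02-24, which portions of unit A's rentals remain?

First set merges to 2025-01-23 through 2025-01-27, 2025-01-31 through 2025-02-03, 2025-02-11 through 2025-02-23.
Second set merges to 2025-01-19 through 2025-01-19, 2025-02-02 through 2025-02-09, 2025-02-13 through 2025-02-25.
2025-01-23 through 2025-01-27 is untouched.
2025-01-31 through 2025-02-03 with B removed leaves 2025-01-31 through 2025-02-01.
2025-02-11 through 2025-02-23 with B removed leaves 2025-02-11 through 2025-02-12.

2025-01-23 through 2025-01-27, 2025-01-31 through 2025-02-01, 2025-02-11 through 2025-02-12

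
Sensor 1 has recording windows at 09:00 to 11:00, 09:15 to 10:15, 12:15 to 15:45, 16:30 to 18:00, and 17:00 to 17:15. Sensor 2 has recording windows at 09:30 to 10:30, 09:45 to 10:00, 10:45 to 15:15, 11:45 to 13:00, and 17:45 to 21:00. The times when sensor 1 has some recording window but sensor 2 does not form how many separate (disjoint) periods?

4

First set merges to 09:00-11:00, 12:15-15:45, 16:30-18:00.
Second set merges to 09:30-10:30, 10:45-15:15, 17:45-21:00.
A \ B = 09:00-09:30, 10:30-10:45, 15:15-15:45, 16:30-17:45.
That is 4 disjoint pieces.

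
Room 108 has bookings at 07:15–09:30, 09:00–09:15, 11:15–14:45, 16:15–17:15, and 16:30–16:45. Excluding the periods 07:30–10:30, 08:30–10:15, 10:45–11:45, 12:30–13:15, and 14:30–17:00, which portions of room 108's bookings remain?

07:15–07:30, 11:45–12:30, 13:15–14:30, 17:00–17:15

First set merges to 07:15–09:30, 11:15–14:45, 16:15–17:15.
Second set merges to 07:30–10:30, 10:45–11:45, 12:30–13:15, 14:30–17:00.
07:15–09:30 minus B → 07:15–07:30.
11:15–14:45 minus B → 11:45–12:30, 13:15–14:30.
16:15–17:15 minus B → 17:00–17:15.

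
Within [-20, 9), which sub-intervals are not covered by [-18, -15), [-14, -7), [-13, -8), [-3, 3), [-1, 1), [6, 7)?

[-20, -18) ∪ [-15, -14) ∪ [-7, -3) ∪ [3, 6) ∪ [7, 9)

Covered (merged): [-18, -15), [-14, -7), [-3, 3), [6, 7).
Uncovered inside [-20, 9): [-20, -18), [-15, -14), [-7, -3), [3, 6), [7, 9).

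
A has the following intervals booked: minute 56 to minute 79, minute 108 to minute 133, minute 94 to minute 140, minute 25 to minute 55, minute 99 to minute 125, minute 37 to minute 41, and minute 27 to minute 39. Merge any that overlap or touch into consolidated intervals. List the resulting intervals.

Sort by start: minute 25 to minute 55, minute 27 to minute 39, minute 37 to minute 41, minute 56 to minute 79, minute 94 to minute 140, minute 99 to minute 125, minute 108 to minute 133.
minute 27 to minute 39 overlaps/touches minute 25 to minute 55 → extend to minute 25 to minute 55.
minute 37 to minute 41 overlaps/touches minute 25 to minute 55 → extend to minute 25 to minute 55.
minute 56 to minute 79 is disjoint → start new block.
minute 94 to minute 140 is disjoint → start new block.
minute 99 to minute 125 overlaps/touches minute 94 to minute 140 → extend to minute 94 to minute 140.
minute 108 to minute 133 overlaps/touches minute 94 to minute 140 → extend to minute 94 to minute 140.

minute 25 to minute 55, minute 56 to minute 79, minute 94 to minute 140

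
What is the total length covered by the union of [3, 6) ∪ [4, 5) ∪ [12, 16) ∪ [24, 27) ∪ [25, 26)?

Merged: [3, 6), [12, 16), [24, 27).
Lengths: 3 + 4 + 3 = 10.

10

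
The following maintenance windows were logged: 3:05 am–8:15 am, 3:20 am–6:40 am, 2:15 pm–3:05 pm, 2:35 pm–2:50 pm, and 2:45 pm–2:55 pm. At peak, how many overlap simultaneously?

Sweep endpoints in order; track running count of active intervals.
Peak of 3 reached at 2:45 pm.

3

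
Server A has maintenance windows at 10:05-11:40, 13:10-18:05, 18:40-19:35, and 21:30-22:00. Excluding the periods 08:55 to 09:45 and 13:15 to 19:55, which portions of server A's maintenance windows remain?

10:05–11:40: no B overlap → unchanged.
13:10–18:05 minus B → 13:10–13:15.
18:40–19:35: fully covered by B → removed.
21:30–22:00: no B overlap → unchanged.

10:05–11:40, 13:10–13:15, 21:30–22:00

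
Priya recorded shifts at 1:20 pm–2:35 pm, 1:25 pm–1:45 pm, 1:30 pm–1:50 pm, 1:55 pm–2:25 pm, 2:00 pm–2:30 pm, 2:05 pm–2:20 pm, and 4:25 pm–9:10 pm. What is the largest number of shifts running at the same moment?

4

Walk the sorted start/end points keeping a running depth.
The depth first hits 4 at 2:05 pm.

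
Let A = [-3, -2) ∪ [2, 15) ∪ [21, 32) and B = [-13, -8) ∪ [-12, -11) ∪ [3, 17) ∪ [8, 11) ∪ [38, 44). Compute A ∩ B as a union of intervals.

[3, 15)

Merge the second list: [-13, -8), [3, 17), [38, 44).
[-3, -2) falls entirely outside B.
[2, 15) overlaps B on [3, 15).
[21, 32) falls entirely outside B.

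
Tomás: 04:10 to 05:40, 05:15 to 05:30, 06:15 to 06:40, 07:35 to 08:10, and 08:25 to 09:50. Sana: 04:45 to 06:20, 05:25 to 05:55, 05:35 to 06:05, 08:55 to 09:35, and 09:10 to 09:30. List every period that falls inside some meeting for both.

Merge the first list: 04:10–05:40, 06:15–06:40, 07:35–08:10, 08:25–09:50.
Merge the second list: 04:45–06:20, 08:55–09:35.
04:10–05:40 ∩ B → 04:45–05:40.
06:15–06:40 ∩ B → 06:15–06:20.
07:35–08:10 meets no B interval.
08:25–09:50 ∩ B → 08:55–09:35.

04:45–05:40, 06:15–06:20, 08:55–09:35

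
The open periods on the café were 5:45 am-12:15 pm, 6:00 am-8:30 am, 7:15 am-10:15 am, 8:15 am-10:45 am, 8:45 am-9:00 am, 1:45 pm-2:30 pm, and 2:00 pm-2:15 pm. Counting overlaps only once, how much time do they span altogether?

7 h 15 min

Merged: 5:45 am–12:15 pm, 1:45 pm–2:30 pm.
Lengths: 6 h 30 min + 45 min = 7 h 15 min.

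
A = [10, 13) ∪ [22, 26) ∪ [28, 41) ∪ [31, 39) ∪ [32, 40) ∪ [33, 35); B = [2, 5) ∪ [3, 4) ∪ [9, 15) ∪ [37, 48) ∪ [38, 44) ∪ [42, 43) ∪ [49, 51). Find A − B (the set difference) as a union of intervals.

First set merges to [10, 13), [22, 26), [28, 41).
Second set merges to [2, 5), [9, 15), [37, 48), [49, 51).
[10, 13): entirely removed.
[22, 26): nothing removed.
[28, 41) \ B = [28, 37).

[22, 26) ∪ [28, 37)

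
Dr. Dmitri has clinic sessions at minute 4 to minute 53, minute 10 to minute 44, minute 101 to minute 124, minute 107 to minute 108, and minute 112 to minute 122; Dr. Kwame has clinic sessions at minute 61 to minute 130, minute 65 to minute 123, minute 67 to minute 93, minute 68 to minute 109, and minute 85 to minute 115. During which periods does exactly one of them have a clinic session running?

minute 4 to minute 53, minute 61 to minute 101, minute 124 to minute 130

A, merged: minute 4 to minute 53, minute 101 to minute 124.
B, merged: minute 61 to minute 130.
A but not B: minute 4 to minute 53.
B but not A: minute 61 to minute 101, minute 124 to minute 130.
Combining gives A △ B.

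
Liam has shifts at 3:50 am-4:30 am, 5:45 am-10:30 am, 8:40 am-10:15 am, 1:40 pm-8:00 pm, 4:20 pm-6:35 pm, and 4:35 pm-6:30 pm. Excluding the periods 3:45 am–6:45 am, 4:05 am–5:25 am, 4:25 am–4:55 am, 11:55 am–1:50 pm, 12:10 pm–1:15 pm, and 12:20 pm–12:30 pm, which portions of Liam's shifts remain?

A, merged: 3:50 am-4:30 am, 5:45 am-10:30 am, 1:40 pm-8:00 pm.
B, merged: 3:45 am-6:45 am, 11:55 am-1:50 pm.
3:50 am-4:30 am lies entirely inside B → drops out.
5:45 am-10:30 am with B removed leaves 6:45 am-10:30 am.
1:40 pm-8:00 pm with B removed leaves 1:50 pm-8:00 pm.

6:45 am-10:30 am, 1:50 pm-8:00 pm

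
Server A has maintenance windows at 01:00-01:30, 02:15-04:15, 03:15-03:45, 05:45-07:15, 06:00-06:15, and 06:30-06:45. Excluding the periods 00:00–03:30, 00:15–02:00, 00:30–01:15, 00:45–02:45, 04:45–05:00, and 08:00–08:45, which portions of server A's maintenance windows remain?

03:30–04:15, 05:45–07:15

A, merged: 01:00–01:30, 02:15–04:15, 05:45–07:15.
B, merged: 00:00–03:30, 04:45–05:00, 08:00–08:45.
01:00–01:30 lies entirely inside B → drops out.
02:15–04:15 with B removed leaves 03:30–04:15.
05:45–07:15 is untouched.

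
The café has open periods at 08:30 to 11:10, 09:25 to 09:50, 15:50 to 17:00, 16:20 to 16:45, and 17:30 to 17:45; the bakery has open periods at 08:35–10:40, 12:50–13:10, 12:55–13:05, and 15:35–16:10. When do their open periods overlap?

First set merges to 08:30–11:10, 15:50–17:00, 17:30–17:45.
Second set merges to 08:35–10:40, 12:50–13:10, 15:35–16:10.
08:30–11:10 ∩ B → 08:35–10:40.
15:50–17:00 ∩ B → 15:50–16:10.
17:30–17:45 meets no B interval.

08:35–10:40, 15:50–16:10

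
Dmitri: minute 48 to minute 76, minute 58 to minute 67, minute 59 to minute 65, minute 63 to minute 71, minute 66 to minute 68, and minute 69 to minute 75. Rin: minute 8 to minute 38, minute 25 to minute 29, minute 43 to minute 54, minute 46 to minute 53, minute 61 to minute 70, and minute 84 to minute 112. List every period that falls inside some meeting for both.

minute 48 to minute 54, minute 61 to minute 70

Merge the first list: minute 48 to minute 76.
Merge the second list: minute 8 to minute 38, minute 43 to minute 54, minute 61 to minute 70, minute 84 to minute 112.
minute 48 to minute 76 ∩ B → minute 48 to minute 54, minute 61 to minute 70.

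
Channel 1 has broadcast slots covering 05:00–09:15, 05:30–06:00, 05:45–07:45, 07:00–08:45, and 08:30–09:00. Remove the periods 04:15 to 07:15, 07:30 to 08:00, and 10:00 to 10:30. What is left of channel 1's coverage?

First set merges to 05:00–09:15.
05:00–09:15 \ B = 07:15–07:30, 08:00–09:15.

07:15–07:30, 08:00–09:15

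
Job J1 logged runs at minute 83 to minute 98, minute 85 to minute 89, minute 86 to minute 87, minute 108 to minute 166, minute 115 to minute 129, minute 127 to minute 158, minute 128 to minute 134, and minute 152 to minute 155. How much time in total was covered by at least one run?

73 minutes

Merged: minute 83 to minute 98, minute 108 to minute 166.
Lengths: 15 minutes + 58 minutes = 73 minutes.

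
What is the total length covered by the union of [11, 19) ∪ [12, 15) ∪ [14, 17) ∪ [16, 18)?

Merged: [11, 19).
Length: 8.

8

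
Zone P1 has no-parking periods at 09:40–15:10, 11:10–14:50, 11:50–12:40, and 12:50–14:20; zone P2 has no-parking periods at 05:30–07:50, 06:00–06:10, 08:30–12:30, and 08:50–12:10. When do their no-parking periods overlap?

09:40-12:30

First set merges to 09:40-15:10.
Second set merges to 05:30-07:50, 08:30-12:30.
09:40-15:10 ∩ B → 09:40-12:30.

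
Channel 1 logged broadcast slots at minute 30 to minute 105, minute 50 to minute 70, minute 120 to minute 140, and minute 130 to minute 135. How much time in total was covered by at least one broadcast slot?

95 minutes

Merged: minute 30 to minute 105, minute 120 to minute 140.
Lengths: 75 minutes + 20 minutes = 95 minutes.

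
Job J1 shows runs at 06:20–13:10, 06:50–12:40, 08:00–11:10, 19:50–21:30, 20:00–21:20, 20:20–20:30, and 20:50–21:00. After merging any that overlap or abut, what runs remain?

06:20–13:10, 19:50–21:30

06:50–12:40 overlaps/touches 06:20–13:10 → extend to 06:20–13:10.
08:00–11:10 overlaps/touches 06:20–13:10 → extend to 06:20–13:10.
19:50–21:30 is disjoint → start new block.
20:00–21:20 overlaps/touches 19:50–21:30 → extend to 19:50–21:30.
20:20–20:30 overlaps/touches 19:50–21:30 → extend to 19:50–21:30.
20:50–21:00 overlaps/touches 19:50–21:30 → extend to 19:50–21:30.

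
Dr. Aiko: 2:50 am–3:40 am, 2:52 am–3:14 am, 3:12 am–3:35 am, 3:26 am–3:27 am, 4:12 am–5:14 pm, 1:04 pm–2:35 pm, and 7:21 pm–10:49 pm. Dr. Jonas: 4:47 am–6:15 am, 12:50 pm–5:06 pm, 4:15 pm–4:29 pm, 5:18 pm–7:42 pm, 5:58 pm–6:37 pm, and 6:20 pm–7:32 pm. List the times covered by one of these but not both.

2:50 am–3:40 am, 4:12 am–4:47 am, 6:15 am–12:50 pm, 5:06 pm–5:14 pm, 5:18 pm–7:21 pm, 7:42 pm–10:49 pm

Merge the first list: 2:50 am–3:40 am, 4:12 am–5:14 pm, 7:21 pm–10:49 pm.
Merge the second list: 4:47 am–6:15 am, 12:50 pm–5:06 pm, 5:18 pm–7:42 pm.
Only in the first: 2:50 am–3:40 am, 4:12 am–4:47 am, 6:15 am–12:50 pm, 5:06 pm–5:14 pm, 7:42 pm–10:49 pm.
Only in the second: 5:18 pm–7:21 pm.
Together these are the periods covered by exactly one.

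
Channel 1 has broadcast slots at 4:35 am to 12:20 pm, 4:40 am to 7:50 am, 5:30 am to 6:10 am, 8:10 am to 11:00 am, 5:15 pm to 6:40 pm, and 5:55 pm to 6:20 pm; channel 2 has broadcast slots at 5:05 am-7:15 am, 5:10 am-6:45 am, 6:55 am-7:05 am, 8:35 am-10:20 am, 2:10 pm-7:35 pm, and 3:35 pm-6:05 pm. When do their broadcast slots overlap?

A, merged: 4:35 am–12:20 pm, 5:15 pm–6:40 pm.
B, merged: 5:05 am–7:15 am, 8:35 am–10:20 am, 2:10 pm–7:35 pm.
4:35 am–12:20 pm ∩ B → 5:05 am–7:15 am, 8:35 am–10:20 am.
5:15 pm–6:40 pm ∩ B → 5:15 pm–6:40 pm.

5:05 am–7:15 am, 8:35 am–10:20 am, 5:15 pm–6:40 pm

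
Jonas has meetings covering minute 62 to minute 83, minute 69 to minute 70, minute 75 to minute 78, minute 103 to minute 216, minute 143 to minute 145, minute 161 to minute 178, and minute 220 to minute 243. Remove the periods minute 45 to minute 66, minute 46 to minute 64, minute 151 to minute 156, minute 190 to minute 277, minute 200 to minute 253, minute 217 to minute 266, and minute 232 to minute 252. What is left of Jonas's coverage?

minute 66 to minute 83, minute 103 to minute 151, minute 156 to minute 190

First set merges to minute 62 to minute 83, minute 103 to minute 216, minute 220 to minute 243.
Second set merges to minute 45 to minute 66, minute 151 to minute 156, minute 190 to minute 277.
minute 62 to minute 83 minus B → minute 66 to minute 83.
minute 103 to minute 216 minus B → minute 103 to minute 151, minute 156 to minute 190.
minute 220 to minute 243: fully covered by B → removed.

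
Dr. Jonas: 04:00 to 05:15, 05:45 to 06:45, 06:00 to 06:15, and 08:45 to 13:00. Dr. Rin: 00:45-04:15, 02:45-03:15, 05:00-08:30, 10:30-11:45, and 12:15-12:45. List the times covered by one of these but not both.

First set merges to 04:00–05:15, 05:45–06:45, 08:45–13:00.
Second set merges to 00:45–04:15, 05:00–08:30, 10:30–11:45, 12:15–12:45.
A \ B = 04:15–05:00, 08:45–10:30, 11:45–12:15, 12:45–13:00.
B \ A = 00:45–04:00, 05:15–05:45, 06:45–08:30.
Union of the two gives the symmetric difference.

00:45–04:00, 04:15–05:00, 05:15–05:45, 06:45–08:30, 08:45–10:30, 11:45–12:15, 12:45–13:00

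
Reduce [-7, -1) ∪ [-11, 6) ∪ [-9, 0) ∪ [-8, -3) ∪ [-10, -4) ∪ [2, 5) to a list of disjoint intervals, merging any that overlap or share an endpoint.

[-11, 6)

Sort by start: [-11, 6), [-10, -4), [-9, 0), [-8, -3), [-7, -1), [2, 5).
[-10, -4) overlaps/touches [-11, 6) → extend to [-11, 6).
[-9, 0) overlaps/touches [-11, 6) → extend to [-11, 6).
[-8, -3) overlaps/touches [-11, 6) → extend to [-11, 6).
[-7, -1) overlaps/touches [-11, 6) → extend to [-11, 6).
[2, 5) overlaps/touches [-11, 6) → extend to [-11, 6).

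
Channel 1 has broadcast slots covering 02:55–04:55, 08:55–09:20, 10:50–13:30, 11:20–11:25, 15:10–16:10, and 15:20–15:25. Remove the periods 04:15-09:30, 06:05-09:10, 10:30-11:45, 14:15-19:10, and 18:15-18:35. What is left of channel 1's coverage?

First set merges to 02:55-04:55, 08:55-09:20, 10:50-13:30, 15:10-16:10.
Second set merges to 04:15-09:30, 10:30-11:45, 14:15-19:10.
02:55-04:55 with B removed leaves 02:55-04:15.
08:55-09:20 lies entirely inside B → drops out.
10:50-13:30 with B removed leaves 11:45-13:30.
15:10-16:10 lies entirely inside B → drops out.

02:55-04:15, 11:45-13:30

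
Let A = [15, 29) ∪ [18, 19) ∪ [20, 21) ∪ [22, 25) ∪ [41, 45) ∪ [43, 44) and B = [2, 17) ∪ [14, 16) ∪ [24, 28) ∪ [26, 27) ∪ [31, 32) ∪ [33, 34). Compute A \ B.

First set merges to [15, 29), [41, 45).
Second set merges to [2, 17), [24, 28), [31, 32), [33, 34).
[15, 29) with B removed leaves [17, 24), [28, 29).
[41, 45) is untouched.

[17, 24) ∪ [28, 29) ∪ [41, 45)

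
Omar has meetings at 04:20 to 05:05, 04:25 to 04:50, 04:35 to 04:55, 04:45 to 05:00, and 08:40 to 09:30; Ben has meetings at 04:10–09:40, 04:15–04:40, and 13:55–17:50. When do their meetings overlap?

04:20–05:05, 08:40–09:30

First set merges to 04:20–05:05, 08:40–09:30.
Second set merges to 04:10–09:40, 13:55–17:50.
04:20–05:05 meets the second set on 04:20–05:05.
08:40–09:30 meets the second set on 08:40–09:30.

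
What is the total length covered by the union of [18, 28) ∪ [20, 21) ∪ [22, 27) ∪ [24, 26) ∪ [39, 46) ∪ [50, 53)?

20

Merged: [18, 28), [39, 46), [50, 53).
Lengths: 10 + 7 + 3 = 20.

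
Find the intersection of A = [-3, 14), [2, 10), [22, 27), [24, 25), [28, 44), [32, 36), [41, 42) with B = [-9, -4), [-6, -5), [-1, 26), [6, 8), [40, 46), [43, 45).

[-1, 14) ∪ [22, 26) ∪ [40, 44)

First set merges to [-3, 14), [22, 27), [28, 44).
Second set merges to [-9, -4), [-1, 26), [40, 46).
[-3, 14) ∩ B → [-1, 14).
[22, 27) ∩ B → [22, 26).
[28, 44) ∩ B → [40, 44).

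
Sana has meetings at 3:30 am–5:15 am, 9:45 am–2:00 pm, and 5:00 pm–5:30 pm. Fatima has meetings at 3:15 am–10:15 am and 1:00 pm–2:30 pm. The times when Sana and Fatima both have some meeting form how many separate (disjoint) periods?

3

A ∩ B = 3:30 am-5:15 am, 9:45 am-10:15 am, 1:00 pm-2:00 pm.
That is 3 disjoint pieces.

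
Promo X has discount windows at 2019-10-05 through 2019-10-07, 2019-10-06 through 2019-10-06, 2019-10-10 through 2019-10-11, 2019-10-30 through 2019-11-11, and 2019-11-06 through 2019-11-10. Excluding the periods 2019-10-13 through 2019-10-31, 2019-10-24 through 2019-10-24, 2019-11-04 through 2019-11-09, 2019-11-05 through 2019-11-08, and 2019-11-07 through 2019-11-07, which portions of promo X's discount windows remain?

Merge the first list: 2019-10-05 through 2019-10-07, 2019-10-10 through 2019-10-11, 2019-10-30 through 2019-11-11.
Merge the second list: 2019-10-13 through 2019-10-31, 2019-11-04 through 2019-11-09.
2019-10-05 through 2019-10-07: nothing removed.
2019-10-10 through 2019-10-11: nothing removed.
2019-10-30 through 2019-11-11 \ B = 2019-11-01 through 2019-11-03, 2019-11-10 through 2019-11-11.

2019-10-05 through 2019-10-07, 2019-10-10 through 2019-10-11, 2019-11-01 through 2019-11-03, 2019-11-10 through 2019-11-11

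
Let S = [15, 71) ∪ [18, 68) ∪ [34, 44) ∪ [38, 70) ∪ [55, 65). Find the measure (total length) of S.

Merged: [15, 71).
Length: 56.

56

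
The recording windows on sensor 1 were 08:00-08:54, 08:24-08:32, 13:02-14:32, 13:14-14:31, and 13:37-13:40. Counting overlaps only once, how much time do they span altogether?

Merged: 08:00-08:54, 13:02-14:32.
Lengths: 54 min + 1 h 30 min = 2 h 24 min.

2 h 24 min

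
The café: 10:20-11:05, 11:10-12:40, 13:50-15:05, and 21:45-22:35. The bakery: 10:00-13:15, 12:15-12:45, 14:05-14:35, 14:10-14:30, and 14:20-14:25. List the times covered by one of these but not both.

B, merged: 10:00-13:15, 14:05-14:35.
Only in the first: 13:50-14:05, 14:35-15:05, 21:45-22:35.
Only in the second: 10:00-10:20, 11:05-11:10, 12:40-13:15.
Together these are the periods covered by exactly one.

10:00-10:20, 11:05-11:10, 12:40-13:15, 13:50-14:05, 14:35-15:05, 21:45-22:35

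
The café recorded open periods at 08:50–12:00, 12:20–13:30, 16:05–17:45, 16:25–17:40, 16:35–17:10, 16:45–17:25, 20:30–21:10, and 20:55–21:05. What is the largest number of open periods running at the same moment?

Sweep endpoints in order; track running count of active intervals.
Peak of 4 reached at 16:45.

4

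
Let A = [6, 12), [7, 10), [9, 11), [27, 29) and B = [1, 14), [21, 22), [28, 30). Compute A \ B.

[27, 28)

Merge the first list: [6, 12), [27, 29).
[6, 12): fully covered by B → removed.
[27, 29) minus B → [27, 28).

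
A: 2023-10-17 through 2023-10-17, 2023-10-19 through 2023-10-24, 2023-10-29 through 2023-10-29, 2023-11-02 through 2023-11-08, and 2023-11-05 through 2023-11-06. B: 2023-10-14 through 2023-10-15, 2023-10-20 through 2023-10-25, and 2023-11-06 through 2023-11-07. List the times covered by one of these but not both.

First set merges to 2023-10-17 through 2023-10-17, 2023-10-19 through 2023-10-24, 2023-10-29 through 2023-10-29, 2023-11-02 through 2023-11-08.
A \ B = 2023-10-17 through 2023-10-17, 2023-10-19 through 2023-10-19, 2023-10-29 through 2023-10-29, 2023-11-02 through 2023-11-05, 2023-11-08 through 2023-11-08.
B \ A = 2023-10-14 through 2023-10-15, 2023-10-25 through 2023-10-25.
Union of the two gives the symmetric difference.

2023-10-14 through 2023-10-15, 2023-10-17 through 2023-10-17, 2023-10-19 through 2023-10-19, 2023-10-25 through 2023-10-25, 2023-10-29 through 2023-10-29, 2023-11-02 through 2023-11-05, 2023-11-08 through 2023-11-08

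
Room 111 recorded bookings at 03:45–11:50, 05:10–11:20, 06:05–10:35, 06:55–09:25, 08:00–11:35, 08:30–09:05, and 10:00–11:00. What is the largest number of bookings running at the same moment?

6

Walk the sorted start/end points keeping a running depth.
The depth first hits 6 at 08:30.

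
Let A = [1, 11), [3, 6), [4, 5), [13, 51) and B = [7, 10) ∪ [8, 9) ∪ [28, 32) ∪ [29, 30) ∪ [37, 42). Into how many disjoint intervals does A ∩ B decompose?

First set merges to [1, 11), [13, 51).
Second set merges to [7, 10), [28, 32), [37, 42).
A ∩ B = [7, 10), [28, 32), [37, 42).
That is 3 disjoint pieces.

3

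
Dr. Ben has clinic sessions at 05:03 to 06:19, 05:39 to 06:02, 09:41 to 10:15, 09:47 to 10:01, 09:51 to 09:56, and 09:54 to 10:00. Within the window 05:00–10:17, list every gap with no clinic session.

05:00–05:03, 06:19–09:41, 10:15–10:17

After merging, the occupied span is 05:03–06:19, 09:41–10:15.
Complement within 05:00–10:17: 05:00–05:03, 06:19–09:41, 10:15–10:17.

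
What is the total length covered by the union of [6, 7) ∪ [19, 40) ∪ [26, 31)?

22

Merged: [6, 7), [19, 40).
Lengths: 1 + 21 = 22.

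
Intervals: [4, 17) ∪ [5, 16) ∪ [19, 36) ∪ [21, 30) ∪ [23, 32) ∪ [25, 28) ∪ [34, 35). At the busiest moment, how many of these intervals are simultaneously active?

At 25, 4 of the intervals are simultaneously active.
No point has more.

4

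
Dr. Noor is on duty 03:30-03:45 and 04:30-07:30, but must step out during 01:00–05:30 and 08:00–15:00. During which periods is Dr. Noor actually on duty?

05:30–07:30

03:30–03:45 lies entirely inside B → drops out.
04:30–07:30 with B removed leaves 05:30–07:30.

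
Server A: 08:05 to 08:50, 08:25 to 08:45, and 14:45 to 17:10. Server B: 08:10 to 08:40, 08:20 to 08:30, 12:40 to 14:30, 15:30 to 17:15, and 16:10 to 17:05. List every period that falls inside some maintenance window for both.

08:10–08:40, 15:30–17:10

Merge the first list: 08:05–08:50, 14:45–17:10.
Merge the second list: 08:10–08:40, 12:40–14:30, 15:30–17:15.
08:05–08:50 meets the second set on 08:10–08:40.
14:45–17:10 meets the second set on 15:30–17:10.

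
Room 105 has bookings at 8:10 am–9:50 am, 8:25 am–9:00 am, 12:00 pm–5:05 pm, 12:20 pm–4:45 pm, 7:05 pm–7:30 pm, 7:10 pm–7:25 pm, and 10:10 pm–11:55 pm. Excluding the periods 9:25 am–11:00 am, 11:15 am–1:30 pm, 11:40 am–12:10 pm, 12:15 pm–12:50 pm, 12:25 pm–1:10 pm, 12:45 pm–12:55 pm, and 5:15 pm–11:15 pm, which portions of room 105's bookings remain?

First set merges to 8:10 am-9:50 am, 12:00 pm-5:05 pm, 7:05 pm-7:30 pm, 10:10 pm-11:55 pm.
Second set merges to 9:25 am-11:00 am, 11:15 am-1:30 pm, 5:15 pm-11:15 pm.
8:10 am-9:50 am minus B → 8:10 am-9:25 am.
12:00 pm-5:05 pm minus B → 1:30 pm-5:05 pm.
7:05 pm-7:30 pm: fully covered by B → removed.
10:10 pm-11:55 pm minus B → 11:15 pm-11:55 pm.

8:10 am-9:25 am, 1:30 pm-5:05 pm, 11:15 pm-11:55 pm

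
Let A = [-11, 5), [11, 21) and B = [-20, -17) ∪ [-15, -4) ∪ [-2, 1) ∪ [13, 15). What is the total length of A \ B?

14

A \ B = [-4, -2), [1, 5), [11, 13), [15, 21).
Total: 2 + 4 + 2 + 6 = 14.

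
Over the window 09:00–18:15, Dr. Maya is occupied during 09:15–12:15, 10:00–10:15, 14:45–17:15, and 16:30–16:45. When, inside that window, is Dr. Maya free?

After merging, the occupied span is 09:15–12:15, 14:45–17:15.
Uncovered inside 09:00–18:15: 09:00–09:15, 12:15–14:45, 17:15–18:15.

09:00–09:15, 12:15–14:45, 17:15–18:15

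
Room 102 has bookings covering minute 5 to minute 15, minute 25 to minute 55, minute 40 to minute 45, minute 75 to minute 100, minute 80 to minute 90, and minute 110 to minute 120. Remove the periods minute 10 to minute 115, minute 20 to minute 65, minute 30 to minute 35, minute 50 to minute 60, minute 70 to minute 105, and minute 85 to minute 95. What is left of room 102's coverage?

minute 5 to minute 10, minute 115 to minute 120

A, merged: minute 5 to minute 15, minute 25 to minute 55, minute 75 to minute 100, minute 110 to minute 120.
B, merged: minute 10 to minute 115.
minute 5 to minute 15 minus B → minute 5 to minute 10.
minute 25 to minute 55: fully covered by B → removed.
minute 75 to minute 100: fully covered by B → removed.
minute 110 to minute 120 minus B → minute 115 to minute 120.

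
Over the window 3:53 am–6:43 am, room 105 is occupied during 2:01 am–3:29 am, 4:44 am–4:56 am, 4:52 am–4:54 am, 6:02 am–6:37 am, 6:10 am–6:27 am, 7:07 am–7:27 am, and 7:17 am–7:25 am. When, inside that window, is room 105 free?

3:53 am-4:44 am, 4:56 am-6:02 am, 6:37 am-6:43 am

After merging, the occupied span is 2:01 am-3:29 am, 4:44 am-4:56 am, 6:02 am-6:37 am, 7:07 am-7:27 am.
Gaps within 3:53 am-6:43 am: 3:53 am-4:44 am, 4:56 am-6:02 am, 6:37 am-6:43 am.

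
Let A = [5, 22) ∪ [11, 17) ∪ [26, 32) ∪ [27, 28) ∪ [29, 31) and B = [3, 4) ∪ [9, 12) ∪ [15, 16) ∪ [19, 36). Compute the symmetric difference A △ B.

A, merged: [5, 22), [26, 32).
Only in the first: [5, 9), [12, 15), [16, 19).
Only in the second: [3, 4), [22, 26), [32, 36).
Together these are the periods covered by exactly one.

[3, 4) ∪ [5, 9) ∪ [12, 15) ∪ [16, 19) ∪ [22, 26) ∪ [32, 36)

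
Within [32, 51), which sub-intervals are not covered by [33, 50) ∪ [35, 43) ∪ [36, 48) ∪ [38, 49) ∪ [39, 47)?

The merged coverage is [33, 50).
Complement within [32, 51): [32, 33), [50, 51).

[32, 33) ∪ [50, 51)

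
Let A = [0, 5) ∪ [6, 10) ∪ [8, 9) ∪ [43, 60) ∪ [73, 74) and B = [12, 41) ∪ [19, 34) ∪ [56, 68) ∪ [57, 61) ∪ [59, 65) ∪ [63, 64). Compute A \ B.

First set merges to [0, 5), [6, 10), [43, 60), [73, 74).
Second set merges to [12, 41), [56, 68).
[0, 5): no B overlap → unchanged.
[6, 10): no B overlap → unchanged.
[43, 60) minus B → [43, 56).
[73, 74): no B overlap → unchanged.

[0, 5) ∪ [6, 10) ∪ [43, 56) ∪ [73, 74)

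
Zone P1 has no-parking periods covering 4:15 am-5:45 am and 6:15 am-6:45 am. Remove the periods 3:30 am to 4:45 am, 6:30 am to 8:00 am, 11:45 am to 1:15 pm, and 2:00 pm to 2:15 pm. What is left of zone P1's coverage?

4:15 am-5:45 am with B removed leaves 4:45 am-5:45 am.
6:15 am-6:45 am with B removed leaves 6:15 am-6:30 am.

4:45 am-5:45 am, 6:15 am-6:30 am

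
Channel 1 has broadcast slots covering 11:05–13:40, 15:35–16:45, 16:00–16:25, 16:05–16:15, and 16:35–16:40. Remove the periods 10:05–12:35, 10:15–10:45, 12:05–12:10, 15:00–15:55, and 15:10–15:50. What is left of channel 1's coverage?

12:35–13:40, 15:55–16:45

Merge the first list: 11:05–13:40, 15:35–16:45.
Merge the second list: 10:05–12:35, 15:00–15:55.
11:05–13:40 with B removed leaves 12:35–13:40.
15:35–16:45 with B removed leaves 15:55–16:45.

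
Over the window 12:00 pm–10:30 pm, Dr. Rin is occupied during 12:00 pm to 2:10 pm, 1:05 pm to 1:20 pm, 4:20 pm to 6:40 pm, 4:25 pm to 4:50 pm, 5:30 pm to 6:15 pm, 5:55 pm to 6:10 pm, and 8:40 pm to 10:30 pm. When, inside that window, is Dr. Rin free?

The merged coverage is 12:00 pm–2:10 pm, 4:20 pm–6:40 pm, 8:40 pm–10:30 pm.
Complement within 12:00 pm–10:30 pm: 2:10 pm–4:20 pm, 6:40 pm–8:40 pm.

2:10 pm–4:20 pm, 6:40 pm–8:40 pm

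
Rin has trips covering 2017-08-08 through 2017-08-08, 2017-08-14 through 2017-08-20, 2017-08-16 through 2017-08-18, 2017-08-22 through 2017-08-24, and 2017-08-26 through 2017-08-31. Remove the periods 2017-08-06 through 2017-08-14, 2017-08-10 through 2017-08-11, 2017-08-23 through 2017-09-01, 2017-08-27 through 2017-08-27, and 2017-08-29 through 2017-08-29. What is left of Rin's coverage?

2017-08-15 through 2017-08-20, 2017-08-22 through 2017-08-22

First set merges to 2017-08-08 through 2017-08-08, 2017-08-14 through 2017-08-20, 2017-08-22 through 2017-08-24, 2017-08-26 through 2017-08-31.
Second set merges to 2017-08-06 through 2017-08-14, 2017-08-23 through 2017-09-01.
2017-08-08 through 2017-08-08: fully covered by B → removed.
2017-08-14 through 2017-08-20 minus B → 2017-08-15 through 2017-08-20.
2017-08-22 through 2017-08-24 minus B → 2017-08-22 through 2017-08-22.
2017-08-26 through 2017-08-31: fully covered by B → removed.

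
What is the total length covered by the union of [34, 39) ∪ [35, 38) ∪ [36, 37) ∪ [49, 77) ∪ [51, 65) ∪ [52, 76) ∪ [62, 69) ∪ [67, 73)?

33

Merged: [34, 39), [49, 77).
Lengths: 5 + 28 = 33.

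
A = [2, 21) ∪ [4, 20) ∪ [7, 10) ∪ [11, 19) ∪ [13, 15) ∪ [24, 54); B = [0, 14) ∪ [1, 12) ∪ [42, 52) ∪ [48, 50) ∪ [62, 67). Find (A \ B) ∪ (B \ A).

Merge the first list: [2, 21), [24, 54).
Merge the second list: [0, 14), [42, 52), [62, 67).
A but not B: [14, 21), [24, 42), [52, 54).
B but not A: [0, 2), [62, 67).
Combining gives A △ B.

[0, 2) ∪ [14, 21) ∪ [24, 42) ∪ [52, 54) ∪ [62, 67)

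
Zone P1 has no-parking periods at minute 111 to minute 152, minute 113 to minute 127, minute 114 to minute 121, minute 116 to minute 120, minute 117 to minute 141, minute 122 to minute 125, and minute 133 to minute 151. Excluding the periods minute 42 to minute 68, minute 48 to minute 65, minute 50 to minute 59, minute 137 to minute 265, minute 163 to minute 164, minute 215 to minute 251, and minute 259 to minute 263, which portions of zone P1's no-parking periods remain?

First set merges to minute 111 to minute 152.
Second set merges to minute 42 to minute 68, minute 137 to minute 265.
minute 111 to minute 152 \ B = minute 111 to minute 137.

minute 111 to minute 137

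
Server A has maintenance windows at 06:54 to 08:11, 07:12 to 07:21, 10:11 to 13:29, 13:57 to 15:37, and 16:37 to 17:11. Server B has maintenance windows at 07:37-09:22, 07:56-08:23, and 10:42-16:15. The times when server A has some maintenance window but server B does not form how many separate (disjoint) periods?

First set merges to 06:54–08:11, 10:11–13:29, 13:57–15:37, 16:37–17:11.
Second set merges to 07:37–09:22, 10:42–16:15.
A \ B = 06:54–07:37, 10:11–10:42, 16:37–17:11.
That is 3 disjoint pieces.

3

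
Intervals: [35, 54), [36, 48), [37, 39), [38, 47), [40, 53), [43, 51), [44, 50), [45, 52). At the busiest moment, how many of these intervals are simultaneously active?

At 45, 7 of the intervals are simultaneously active.
No point has more.

7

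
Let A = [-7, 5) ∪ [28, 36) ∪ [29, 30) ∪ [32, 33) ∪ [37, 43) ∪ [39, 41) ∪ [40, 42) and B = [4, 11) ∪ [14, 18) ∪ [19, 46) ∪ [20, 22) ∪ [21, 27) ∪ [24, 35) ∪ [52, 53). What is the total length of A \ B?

11

A, merged: [-7, 5), [28, 36), [37, 43).
B, merged: [4, 11), [14, 18), [19, 46), [52, 53).
A \ B = [-7, 4).
Total: 11.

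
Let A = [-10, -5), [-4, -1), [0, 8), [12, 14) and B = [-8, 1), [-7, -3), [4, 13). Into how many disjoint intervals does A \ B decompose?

3

Merge the second list: [-8, 1), [4, 13).
A \ B = [-10, -8), [1, 4), [13, 14).
That is 3 disjoint pieces.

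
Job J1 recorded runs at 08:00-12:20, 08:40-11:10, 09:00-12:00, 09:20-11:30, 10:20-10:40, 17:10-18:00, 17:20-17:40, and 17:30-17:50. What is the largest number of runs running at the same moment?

5

Walk the sorted start/end points keeping a running depth.
The depth first hits 5 at 10:20.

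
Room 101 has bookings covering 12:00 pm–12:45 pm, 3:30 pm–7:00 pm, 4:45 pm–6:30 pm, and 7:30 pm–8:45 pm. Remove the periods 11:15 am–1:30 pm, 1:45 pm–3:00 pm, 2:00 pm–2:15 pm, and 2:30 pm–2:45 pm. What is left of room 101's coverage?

3:30 pm–7:00 pm, 7:30 pm–8:45 pm

First set merges to 12:00 pm–12:45 pm, 3:30 pm–7:00 pm, 7:30 pm–8:45 pm.
Second set merges to 11:15 am–1:30 pm, 1:45 pm–3:00 pm.
12:00 pm–12:45 pm: entirely removed.
3:30 pm–7:00 pm: nothing removed.
7:30 pm–8:45 pm: nothing removed.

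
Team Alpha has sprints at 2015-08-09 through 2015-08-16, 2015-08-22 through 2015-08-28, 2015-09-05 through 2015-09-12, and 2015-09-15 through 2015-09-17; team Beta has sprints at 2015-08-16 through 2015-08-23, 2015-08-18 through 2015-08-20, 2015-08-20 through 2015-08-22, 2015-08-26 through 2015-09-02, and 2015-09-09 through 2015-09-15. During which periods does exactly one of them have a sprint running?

B, merged: 2015-08-16 through 2015-08-23, 2015-08-26 through 2015-09-02, 2015-09-09 through 2015-09-15.
A \ B = 2015-08-09 through 2015-08-15, 2015-08-24 through 2015-08-25, 2015-09-05 through 2015-09-08, 2015-09-16 through 2015-09-17.
B \ A = 2015-08-17 through 2015-08-21, 2015-08-29 through 2015-09-02, 2015-09-13 through 2015-09-14.
Union of the two gives the symmetric difference.

2015-08-09 through 2015-08-15, 2015-08-17 through 2015-08-21, 2015-08-24 through 2015-08-25, 2015-08-29 through 2015-09-02, 2015-09-05 through 2015-09-08, 2015-09-13 through 2015-09-14, 2015-09-16 through 2015-09-17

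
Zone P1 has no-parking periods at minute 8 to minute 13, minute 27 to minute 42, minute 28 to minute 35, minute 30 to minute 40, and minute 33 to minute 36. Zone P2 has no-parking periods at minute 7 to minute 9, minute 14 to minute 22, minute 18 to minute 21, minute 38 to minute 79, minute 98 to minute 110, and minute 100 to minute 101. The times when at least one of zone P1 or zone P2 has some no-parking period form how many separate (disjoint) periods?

First set merges to minute 8 to minute 13, minute 27 to minute 42.
Second set merges to minute 7 to minute 9, minute 14 to minute 22, minute 38 to minute 79, minute 98 to minute 110.
A ∪ B = minute 7 to minute 13, minute 14 to minute 22, minute 27 to minute 79, minute 98 to minute 110.
That is 4 disjoint pieces.

4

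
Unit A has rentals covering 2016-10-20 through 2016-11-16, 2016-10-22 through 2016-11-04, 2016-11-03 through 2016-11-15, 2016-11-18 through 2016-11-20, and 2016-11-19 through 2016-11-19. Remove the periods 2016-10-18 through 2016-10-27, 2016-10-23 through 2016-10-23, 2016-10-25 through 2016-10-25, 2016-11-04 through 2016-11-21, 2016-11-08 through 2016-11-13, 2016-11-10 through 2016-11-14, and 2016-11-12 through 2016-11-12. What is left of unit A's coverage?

2016-10-28 through 2016-11-03

First set merges to 2016-10-20 through 2016-11-16, 2016-11-18 through 2016-11-20.
Second set merges to 2016-10-18 through 2016-10-27, 2016-11-04 through 2016-11-21.
2016-10-20 through 2016-11-16 \ B = 2016-10-28 through 2016-11-03.
2016-11-18 through 2016-11-20: entirely removed.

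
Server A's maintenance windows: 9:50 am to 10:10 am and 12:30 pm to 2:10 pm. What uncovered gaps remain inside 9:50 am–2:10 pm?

10:10 am-12:30 pm

After merging, the occupied span is 9:50 am-10:10 am, 12:30 pm-2:10 pm.
Uncovered inside 9:50 am-2:10 pm: 10:10 am-12:30 pm.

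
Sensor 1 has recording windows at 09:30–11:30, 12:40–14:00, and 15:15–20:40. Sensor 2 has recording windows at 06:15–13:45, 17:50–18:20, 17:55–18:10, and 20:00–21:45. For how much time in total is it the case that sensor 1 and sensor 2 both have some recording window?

Second set merges to 06:15-13:45, 17:50-18:20, 20:00-21:45.
A ∩ B = 09:30-11:30, 12:40-13:45, 17:50-18:20, 20:00-20:40.
Total: 2 h + 1 h 5 min + 30 min + 40 min = 4 h 15 min.

4 h 15 min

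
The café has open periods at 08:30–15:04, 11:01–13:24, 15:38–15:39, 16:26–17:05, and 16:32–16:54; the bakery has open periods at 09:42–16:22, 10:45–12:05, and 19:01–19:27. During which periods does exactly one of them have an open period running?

08:30–09:42, 15:04–15:38, 15:39–16:22, 16:26–17:05, 19:01–19:27

First set merges to 08:30–15:04, 15:38–15:39, 16:26–17:05.
Second set merges to 09:42–16:22, 19:01–19:27.
A but not B: 08:30–09:42, 16:26–17:05.
B but not A: 15:04–15:38, 15:39–16:22, 19:01–19:27.
Combining gives A △ B.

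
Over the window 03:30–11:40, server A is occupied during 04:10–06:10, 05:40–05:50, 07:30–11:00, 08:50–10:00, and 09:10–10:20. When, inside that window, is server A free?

Covered (merged): 04:10-06:10, 07:30-11:00.
Gaps within 03:30-11:40: 03:30-04:10, 06:10-07:30, 11:00-11:40.

03:30-04:10, 06:10-07:30, 11:00-11:40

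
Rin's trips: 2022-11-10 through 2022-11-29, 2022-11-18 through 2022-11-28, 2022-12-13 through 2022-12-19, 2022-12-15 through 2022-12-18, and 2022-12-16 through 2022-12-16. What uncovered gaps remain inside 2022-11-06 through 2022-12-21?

Covered (merged): 2022-11-10 through 2022-11-29, 2022-12-13 through 2022-12-19.
Complement within 2022-11-06 through 2022-12-21: 2022-11-06 through 2022-11-09, 2022-11-30 through 2022-12-12, 2022-12-20 through 2022-12-21.

2022-11-06 through 2022-11-09, 2022-11-30 through 2022-12-12, 2022-12-20 through 2022-12-21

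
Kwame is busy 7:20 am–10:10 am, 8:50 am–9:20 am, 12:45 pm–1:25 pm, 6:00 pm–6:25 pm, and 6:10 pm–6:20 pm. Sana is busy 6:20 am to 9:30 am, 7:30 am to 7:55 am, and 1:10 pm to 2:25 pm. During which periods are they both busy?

7:20 am-9:30 am, 1:10 pm-1:25 pm

First set merges to 7:20 am-10:10 am, 12:45 pm-1:25 pm, 6:00 pm-6:25 pm.
Second set merges to 6:20 am-9:30 am, 1:10 pm-2:25 pm.
7:20 am-10:10 am overlaps B on 7:20 am-9:30 am.
12:45 pm-1:25 pm overlaps B on 1:10 pm-1:25 pm.
6:00 pm-6:25 pm falls entirely outside B.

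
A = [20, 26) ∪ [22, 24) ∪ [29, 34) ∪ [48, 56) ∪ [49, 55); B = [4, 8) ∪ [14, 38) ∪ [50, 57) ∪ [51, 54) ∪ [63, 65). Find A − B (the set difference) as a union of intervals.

A, merged: [20, 26), [29, 34), [48, 56).
B, merged: [4, 8), [14, 38), [50, 57), [63, 65).
[20, 26) lies entirely inside B → drops out.
[29, 34) lies entirely inside B → drops out.
[48, 56) with B removed leaves [48, 50).

[48, 50)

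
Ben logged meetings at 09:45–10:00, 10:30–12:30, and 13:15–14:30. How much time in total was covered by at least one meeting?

Merged: 09:45–10:00, 10:30–12:30, 13:15–14:30.
Lengths: 15 min + 2 h + 1 h 15 min = 3 h 30 min.

3 h 30 min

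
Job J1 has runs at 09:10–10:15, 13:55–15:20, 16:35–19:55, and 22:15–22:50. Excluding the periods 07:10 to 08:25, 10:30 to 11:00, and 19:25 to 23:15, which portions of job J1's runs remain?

09:10–10:15: nothing removed.
13:55–15:20: nothing removed.
16:35–19:55 \ B = 16:35–19:25.
22:15–22:50: entirely removed.

09:10–10:15, 13:55–15:20, 16:35–19:25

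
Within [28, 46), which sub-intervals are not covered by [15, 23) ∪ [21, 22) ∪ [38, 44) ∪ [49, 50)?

After merging, the occupied span is [15, 23), [38, 44), [49, 50).
Complement within [28, 46): [28, 38), [44, 46).

[28, 38) ∪ [44, 46)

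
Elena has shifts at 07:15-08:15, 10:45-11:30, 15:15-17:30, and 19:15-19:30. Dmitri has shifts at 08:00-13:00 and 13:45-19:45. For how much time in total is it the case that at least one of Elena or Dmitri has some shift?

11 h 45 min

A ∪ B = 07:15–13:00, 13:45–19:45.
Total: 5 h 45 min + 6 h = 11 h 45 min.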